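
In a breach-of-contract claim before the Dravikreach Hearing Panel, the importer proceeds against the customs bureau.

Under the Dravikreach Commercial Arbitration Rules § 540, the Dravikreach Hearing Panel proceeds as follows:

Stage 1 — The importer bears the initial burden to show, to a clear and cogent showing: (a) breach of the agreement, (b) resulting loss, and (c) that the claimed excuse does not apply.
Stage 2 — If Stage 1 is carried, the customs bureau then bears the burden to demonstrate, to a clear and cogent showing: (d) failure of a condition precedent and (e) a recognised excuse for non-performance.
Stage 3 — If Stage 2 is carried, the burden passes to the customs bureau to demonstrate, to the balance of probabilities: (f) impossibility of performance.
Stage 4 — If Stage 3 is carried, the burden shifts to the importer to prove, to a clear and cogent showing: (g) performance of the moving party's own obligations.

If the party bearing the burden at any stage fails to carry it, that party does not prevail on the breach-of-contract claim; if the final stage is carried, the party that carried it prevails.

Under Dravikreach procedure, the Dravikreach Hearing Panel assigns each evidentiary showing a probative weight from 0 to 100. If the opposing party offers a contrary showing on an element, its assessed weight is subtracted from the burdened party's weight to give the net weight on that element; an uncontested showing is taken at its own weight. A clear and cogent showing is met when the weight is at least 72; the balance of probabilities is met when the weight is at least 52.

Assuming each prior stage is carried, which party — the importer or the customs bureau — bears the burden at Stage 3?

Stage 3's rule assigns the burden to the customs bureau (to the balance of probabilities).

customs bureau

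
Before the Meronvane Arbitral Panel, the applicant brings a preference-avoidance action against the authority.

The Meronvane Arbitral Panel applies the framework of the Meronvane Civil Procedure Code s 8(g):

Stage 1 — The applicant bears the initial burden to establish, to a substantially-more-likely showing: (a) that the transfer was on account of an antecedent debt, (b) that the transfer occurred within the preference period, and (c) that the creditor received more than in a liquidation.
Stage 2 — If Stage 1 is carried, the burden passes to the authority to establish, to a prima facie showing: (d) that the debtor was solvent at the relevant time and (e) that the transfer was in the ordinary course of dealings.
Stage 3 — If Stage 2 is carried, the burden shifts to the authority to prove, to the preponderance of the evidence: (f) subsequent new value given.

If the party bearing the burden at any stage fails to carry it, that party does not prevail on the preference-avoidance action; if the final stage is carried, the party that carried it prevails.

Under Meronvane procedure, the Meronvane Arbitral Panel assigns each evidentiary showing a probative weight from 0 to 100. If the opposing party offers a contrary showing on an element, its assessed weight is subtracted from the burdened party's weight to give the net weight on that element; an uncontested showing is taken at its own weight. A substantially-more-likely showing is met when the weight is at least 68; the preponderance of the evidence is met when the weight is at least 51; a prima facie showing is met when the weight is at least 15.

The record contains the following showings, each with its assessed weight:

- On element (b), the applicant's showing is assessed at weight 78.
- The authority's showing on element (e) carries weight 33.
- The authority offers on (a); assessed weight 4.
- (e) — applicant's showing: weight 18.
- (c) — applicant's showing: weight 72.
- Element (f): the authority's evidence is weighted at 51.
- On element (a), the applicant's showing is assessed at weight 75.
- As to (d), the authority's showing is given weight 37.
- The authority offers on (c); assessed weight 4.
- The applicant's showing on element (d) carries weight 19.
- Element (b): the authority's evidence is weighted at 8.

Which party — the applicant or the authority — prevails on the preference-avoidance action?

At Stage 1 the applicant must meet a substantially-more-likely showing (weight is at least 68): on (a) the weight is 75 less the opposing 4 gives net 71, which does reach 68, so (a) meets the standard; on (b) the weight is 78 less the opposing 8 gives net 70, ≥ 68, so (b) meets the standard; on (c) the weight is 72 less the opposing 4 gives net 68, ≥ 68, so (c) meets the standard.
  The applicant carries Stage 1; the authority now bears the burden.
At Stage 2 the authority must meet a prima facie showing (weight is at least 15): on (d) the weight is 37 less the opposing 19 gives net 18, ≥ 15, so (d) meets the standard; on (e) the weight is 33 less the opposing 18 gives net 15, ≥ 15, so (e) meets the standard.
  Stage 2 is satisfied; the authority continues to bear the burden.
At Stage 3 the authority must meet the preponderance of the evidence (weight is at least 51): on (f) the weight is 51, ≥ 51, so (f) meets the standard.
  The authority carries the last stage.
All stages carried — the authority prevails.

authority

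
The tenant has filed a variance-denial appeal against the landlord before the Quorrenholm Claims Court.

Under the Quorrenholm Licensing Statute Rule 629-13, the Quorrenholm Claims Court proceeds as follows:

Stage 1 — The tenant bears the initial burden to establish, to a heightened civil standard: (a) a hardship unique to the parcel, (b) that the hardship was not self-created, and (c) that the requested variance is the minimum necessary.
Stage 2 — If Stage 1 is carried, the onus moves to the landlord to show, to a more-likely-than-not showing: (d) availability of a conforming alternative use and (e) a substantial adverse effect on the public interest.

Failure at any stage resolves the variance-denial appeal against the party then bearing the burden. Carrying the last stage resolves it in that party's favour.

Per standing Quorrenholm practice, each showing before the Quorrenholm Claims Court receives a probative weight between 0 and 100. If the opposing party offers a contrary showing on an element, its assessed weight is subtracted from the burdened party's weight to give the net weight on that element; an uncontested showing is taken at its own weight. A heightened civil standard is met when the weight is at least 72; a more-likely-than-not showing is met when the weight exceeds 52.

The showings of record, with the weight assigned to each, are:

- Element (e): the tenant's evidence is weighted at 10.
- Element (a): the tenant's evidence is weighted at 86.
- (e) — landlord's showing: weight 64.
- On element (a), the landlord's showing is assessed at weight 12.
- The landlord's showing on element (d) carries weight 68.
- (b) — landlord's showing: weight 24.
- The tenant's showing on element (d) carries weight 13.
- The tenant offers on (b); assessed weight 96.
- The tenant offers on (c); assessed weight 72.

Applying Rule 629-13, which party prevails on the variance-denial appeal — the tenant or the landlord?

Stage 1 — burden on tenant; standard: a heightened civil standard (weight is at least 72).
    (a): 86 − 12 = 74 ≥ 72 [met]
    (b): 96 − 24 = 72 ≥ 72 [met]
    (c): 72 ≥ 72 [met]
  All elements met. The burden passes to the landlord.
Stage 2 — burden on landlord; standard: a more-likely-than-not showing (weight exceeds 52).
    (d): 68 − 13 = 55 > 52 [met]
    (e): 64 − 10 = 54 > 52 [met]
  All elements met at the final stage.
Every stage carried; the landlord prevails.

landlord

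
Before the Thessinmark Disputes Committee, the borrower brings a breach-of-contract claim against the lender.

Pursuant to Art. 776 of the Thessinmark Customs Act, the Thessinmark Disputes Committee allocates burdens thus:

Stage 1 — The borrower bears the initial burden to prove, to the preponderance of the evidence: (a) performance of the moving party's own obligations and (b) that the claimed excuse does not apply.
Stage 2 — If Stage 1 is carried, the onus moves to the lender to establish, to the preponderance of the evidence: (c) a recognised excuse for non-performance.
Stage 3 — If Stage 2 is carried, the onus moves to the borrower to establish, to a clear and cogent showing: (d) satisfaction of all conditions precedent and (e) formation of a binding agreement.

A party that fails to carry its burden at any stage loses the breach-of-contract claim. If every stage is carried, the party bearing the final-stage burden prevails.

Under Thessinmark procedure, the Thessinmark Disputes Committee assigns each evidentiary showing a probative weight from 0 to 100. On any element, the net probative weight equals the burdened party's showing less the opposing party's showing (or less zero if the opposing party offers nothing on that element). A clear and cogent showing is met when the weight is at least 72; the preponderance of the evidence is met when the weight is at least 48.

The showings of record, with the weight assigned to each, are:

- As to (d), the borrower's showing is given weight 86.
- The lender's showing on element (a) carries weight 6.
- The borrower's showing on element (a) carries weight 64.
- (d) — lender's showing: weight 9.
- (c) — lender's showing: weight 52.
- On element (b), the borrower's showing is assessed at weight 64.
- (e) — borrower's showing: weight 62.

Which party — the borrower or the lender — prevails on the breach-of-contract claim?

At Stage 1 the borrower must meet the preponderance of the evidence (weight is at least 48): on (a) the weight is 64 less the opposing 6 gives net 58, ≥ 48, so (a) meets the standard; on (b) the weight is 64, ≥ 48, so (b) meets the standard.
  The borrower carries Stage 1; the lender now bears the burden.
At Stage 2 the lender must meet the preponderance of the evidence (weight is at least 48): on (c) the weight is 52, which does reach 48, so (c) meets the standard.
  Stage 2 carried; the burden shifts to the borrower.
At Stage 3 the borrower must meet a clear and cogent showing (weight is at least 72): on (d) the weight is 86 less the opposing 9 gives net 77, which does reach 72, so (d) meets the standard; on (e) the weight is 62, which does not reach 72, so (e) does not meet the standard.
  Stage 3 not carried; the borrower fails its burden.
So the lender prevails.

lender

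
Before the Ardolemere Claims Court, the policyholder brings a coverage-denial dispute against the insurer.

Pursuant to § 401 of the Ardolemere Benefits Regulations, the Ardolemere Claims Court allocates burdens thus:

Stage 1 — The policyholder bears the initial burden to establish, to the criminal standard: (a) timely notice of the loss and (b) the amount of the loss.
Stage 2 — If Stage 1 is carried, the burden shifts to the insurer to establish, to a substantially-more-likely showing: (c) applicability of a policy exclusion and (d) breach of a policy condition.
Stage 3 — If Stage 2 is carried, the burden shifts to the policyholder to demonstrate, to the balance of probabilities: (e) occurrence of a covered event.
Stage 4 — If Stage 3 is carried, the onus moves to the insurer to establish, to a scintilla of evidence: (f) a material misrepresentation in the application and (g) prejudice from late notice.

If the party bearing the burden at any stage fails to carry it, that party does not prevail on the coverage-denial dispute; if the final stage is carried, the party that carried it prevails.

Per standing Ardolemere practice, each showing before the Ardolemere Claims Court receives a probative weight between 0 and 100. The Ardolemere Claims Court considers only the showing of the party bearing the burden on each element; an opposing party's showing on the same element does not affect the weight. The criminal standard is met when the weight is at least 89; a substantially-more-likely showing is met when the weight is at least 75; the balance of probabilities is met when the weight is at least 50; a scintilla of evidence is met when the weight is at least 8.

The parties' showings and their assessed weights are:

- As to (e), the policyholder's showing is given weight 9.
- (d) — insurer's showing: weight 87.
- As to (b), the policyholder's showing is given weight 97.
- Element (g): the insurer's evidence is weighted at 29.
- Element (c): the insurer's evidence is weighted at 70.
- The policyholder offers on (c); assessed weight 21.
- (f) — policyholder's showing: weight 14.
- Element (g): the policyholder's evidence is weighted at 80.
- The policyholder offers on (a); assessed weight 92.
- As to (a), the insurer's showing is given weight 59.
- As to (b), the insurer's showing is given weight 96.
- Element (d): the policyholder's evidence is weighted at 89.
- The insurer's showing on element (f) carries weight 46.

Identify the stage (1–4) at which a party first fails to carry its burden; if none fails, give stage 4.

At Stage 1 the policyholder must meet the criminal standard (weight is at least 89): on (a) the weight is 92 (the insurer's 59 is given no effect), which does reach 89, so (a) meets the standard; on (b) the weight is 97 (the insurer's 96 is given no effect), which does reach 89, so (b) meets the standard.
  The policyholder carries Stage 1; the insurer now bears the burden.
At Stage 2 the insurer must meet a substantially-more-likely showing (weight is at least 75): on (c) the weight is 70 (the policyholder's 21 is given no effect), < 75, so (c) does not meet the standard; on (d) the weight is 87 (the policyholder's 89 is given no effect), which does reach 75, so (d) meets the standard.
  The insurer does not carry Stage 2.
The analysis ends at Stage 2; the policyholder prevails.

stage 2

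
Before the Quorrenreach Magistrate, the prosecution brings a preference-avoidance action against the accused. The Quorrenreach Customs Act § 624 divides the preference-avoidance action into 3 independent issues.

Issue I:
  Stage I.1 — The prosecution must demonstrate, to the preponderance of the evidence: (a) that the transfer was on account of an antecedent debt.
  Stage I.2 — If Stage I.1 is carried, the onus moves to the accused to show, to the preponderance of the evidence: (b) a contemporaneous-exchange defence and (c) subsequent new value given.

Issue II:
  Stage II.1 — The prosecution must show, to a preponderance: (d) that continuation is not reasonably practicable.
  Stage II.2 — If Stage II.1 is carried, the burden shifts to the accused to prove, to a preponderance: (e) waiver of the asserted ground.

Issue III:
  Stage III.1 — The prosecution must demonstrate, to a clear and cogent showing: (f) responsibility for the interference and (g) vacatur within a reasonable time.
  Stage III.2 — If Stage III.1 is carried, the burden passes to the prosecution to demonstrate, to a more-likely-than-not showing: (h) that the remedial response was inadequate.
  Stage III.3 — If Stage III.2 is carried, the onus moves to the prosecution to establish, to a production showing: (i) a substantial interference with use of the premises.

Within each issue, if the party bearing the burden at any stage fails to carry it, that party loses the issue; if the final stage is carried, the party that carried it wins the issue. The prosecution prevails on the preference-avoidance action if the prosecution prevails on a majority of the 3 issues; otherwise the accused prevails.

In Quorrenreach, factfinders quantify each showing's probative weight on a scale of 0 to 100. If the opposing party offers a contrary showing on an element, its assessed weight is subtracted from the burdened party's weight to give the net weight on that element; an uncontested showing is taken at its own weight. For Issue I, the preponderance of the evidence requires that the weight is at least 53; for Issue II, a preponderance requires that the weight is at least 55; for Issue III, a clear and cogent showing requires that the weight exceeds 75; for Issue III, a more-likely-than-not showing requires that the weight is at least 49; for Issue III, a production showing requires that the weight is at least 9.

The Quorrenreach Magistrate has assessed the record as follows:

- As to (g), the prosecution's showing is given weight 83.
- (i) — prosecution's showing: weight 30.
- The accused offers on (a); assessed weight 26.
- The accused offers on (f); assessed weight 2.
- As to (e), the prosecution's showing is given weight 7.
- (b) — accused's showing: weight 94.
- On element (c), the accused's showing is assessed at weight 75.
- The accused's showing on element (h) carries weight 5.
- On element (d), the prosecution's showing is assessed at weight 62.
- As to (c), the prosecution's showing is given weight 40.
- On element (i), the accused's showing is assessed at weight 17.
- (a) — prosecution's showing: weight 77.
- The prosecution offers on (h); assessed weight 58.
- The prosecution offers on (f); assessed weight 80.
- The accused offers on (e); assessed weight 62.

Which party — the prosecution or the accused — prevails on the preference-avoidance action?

— Issue I —
At Stage I.1 the prosecution must meet the preponderance of the evidence (weight is at least 53): on (a) the weight is 77 less the opposing 26 gives net 51, < 53, so (a) does not meet the standard.
  The prosecution does not carry Stage I.1.
So the accused prevails on this issue.
— Issue II —
Stage II.1 (prosecution, a preponderance, weight is at least 55): (d) 62 ≥ 55 — meets.
  Stage II.1 carried; the burden shifts to the accused.
Stage II.2 (accused, a preponderance, weight is at least 55): (e) net 62−7=55 ≥ 55 — meets.
  The accused carries the last stage.
With every stage satisfied, the accused prevails on this issue.
— Issue III —
At Stage III.1 the prosecution must meet a clear and cogent showing (weight exceeds 75): on (f) the weight is 80 less the opposing 2 gives net 78, which does exceed 75, so (f) meets the standard; on (g) the weight is 83, which does exceed 75, so (g) meets the standard.
  All elements met. The prosecution retains the burden for Stage III.2.
At Stage III.2 the prosecution must meet a more-likely-than-not showing (weight is at least 49): on (h) the weight is 58 less the opposing 5 gives net 53, ≥ 49, so (h) meets the standard.
  Stage III.2 is satisfied; the prosecution continues to bear the burden.
At Stage III.3 the prosecution must meet a production showing (weight is at least 9): on (i) the weight is 30 less the opposing 17 gives net 13, which does reach 9, so (i) meets the standard.
  All elements met at the final stage.
With every stage satisfied, the prosecution prevails on this issue.
Per-issue: Issue I → accused; Issue II → accused; Issue III → prosecution. The prosecution must prevail on a majority of issues; overall, the accused prevails.

accused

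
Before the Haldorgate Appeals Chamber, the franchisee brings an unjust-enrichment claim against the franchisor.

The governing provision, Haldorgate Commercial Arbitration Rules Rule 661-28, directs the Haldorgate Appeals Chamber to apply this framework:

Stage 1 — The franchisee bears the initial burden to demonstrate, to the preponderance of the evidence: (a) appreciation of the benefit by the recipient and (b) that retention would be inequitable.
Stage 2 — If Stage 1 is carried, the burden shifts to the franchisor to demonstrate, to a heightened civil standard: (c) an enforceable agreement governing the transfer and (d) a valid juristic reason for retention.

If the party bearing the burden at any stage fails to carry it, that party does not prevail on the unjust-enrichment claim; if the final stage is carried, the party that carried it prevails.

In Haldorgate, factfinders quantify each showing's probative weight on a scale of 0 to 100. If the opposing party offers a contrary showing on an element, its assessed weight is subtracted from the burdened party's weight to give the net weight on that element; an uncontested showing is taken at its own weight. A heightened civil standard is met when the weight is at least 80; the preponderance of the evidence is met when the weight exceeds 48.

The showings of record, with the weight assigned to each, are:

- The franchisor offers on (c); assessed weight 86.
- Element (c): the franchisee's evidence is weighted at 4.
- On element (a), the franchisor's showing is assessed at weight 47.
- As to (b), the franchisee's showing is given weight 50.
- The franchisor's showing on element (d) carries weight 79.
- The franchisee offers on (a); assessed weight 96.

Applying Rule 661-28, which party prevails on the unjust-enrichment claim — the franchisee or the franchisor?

franchisee

Stage 1 (franchisee, the preponderance of the evidence, weight exceeds 48): (a) net 96−47=49 > 48 — meets; (b) 50 > 48 — meets.
  The franchisee carries Stage 1; the franchisor now bears the burden.
Stage 2 (franchisor, a heightened civil standard, weight is at least 80): (c) net 86−4=82 ≥ 80 — meets; (d) 79 < 80 — fails.
  Stage 2 not carried; the franchisor fails its burden.
The franchisee prevails.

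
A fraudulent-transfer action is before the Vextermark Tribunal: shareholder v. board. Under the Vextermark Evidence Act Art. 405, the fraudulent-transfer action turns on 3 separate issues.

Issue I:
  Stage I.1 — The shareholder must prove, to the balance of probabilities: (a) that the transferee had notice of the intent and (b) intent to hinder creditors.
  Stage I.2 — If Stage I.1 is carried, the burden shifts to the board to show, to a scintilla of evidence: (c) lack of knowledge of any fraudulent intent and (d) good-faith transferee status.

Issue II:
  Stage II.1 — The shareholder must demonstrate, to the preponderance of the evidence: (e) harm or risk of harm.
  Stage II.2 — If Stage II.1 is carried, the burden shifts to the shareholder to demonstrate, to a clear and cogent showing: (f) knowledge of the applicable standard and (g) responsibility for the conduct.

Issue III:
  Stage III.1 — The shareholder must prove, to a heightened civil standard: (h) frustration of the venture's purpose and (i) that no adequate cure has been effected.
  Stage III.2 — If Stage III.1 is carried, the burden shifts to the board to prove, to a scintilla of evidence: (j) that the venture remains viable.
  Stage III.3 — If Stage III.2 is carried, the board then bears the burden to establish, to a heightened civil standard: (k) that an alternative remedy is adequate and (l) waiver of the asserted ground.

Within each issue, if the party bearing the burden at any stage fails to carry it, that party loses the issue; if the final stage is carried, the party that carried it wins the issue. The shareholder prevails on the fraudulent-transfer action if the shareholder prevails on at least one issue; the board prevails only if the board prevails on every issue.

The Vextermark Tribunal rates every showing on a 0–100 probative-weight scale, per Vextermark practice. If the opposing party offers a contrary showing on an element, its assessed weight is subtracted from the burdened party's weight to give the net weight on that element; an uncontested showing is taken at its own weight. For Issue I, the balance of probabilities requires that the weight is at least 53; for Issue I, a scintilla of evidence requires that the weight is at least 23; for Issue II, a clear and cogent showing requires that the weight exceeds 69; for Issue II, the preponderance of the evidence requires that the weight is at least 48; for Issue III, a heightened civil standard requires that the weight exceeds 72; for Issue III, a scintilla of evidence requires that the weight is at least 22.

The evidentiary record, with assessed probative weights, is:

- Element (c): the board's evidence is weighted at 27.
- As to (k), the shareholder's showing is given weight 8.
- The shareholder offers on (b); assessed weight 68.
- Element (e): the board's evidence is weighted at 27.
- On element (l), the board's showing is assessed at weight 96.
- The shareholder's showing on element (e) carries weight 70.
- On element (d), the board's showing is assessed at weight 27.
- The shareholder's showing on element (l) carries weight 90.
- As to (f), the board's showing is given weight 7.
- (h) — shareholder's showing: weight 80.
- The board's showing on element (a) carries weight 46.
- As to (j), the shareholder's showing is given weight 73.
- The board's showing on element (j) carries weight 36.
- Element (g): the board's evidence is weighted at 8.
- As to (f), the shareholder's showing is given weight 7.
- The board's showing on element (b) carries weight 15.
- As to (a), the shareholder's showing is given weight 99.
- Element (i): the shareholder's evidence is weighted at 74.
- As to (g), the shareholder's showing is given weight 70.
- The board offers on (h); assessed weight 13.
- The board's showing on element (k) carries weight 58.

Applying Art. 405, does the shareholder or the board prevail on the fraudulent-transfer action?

board

— Issue I —
At Stage I.1 the shareholder must meet the balance of probabilities (weight is at least 53): on (a) the weight is 99 less the opposing 46 gives net 53, which does reach 53, so (a) meets the standard; on (b) the weight is 68 less the opposing 15 gives net 53, which does reach 53, so (b) meets the standard.
  Stage I.1 is satisfied; the onus moves to the board.
At Stage I.2 the board must meet a scintilla of evidence (weight is at least 23): on (c) the weight is 27, which does reach 23, so (c) meets the standard; on (d) the weight is 27, ≥ 23, so (d) meets the standard.
  All elements met at the final stage.
Every stage carried; the board prevails on this issue.
— Issue II —
Stage II.1 — burden on shareholder; standard: the preponderance of the evidence (weight is at least 48).
    (e): 70 − 27 = 43 < 48 [not met]
  Not every element is met, so the shareholder fails to carry Stage II.1.
So the board prevails on this issue.
— Issue III —
At Stage III.1 the shareholder must meet a heightened civil standard (weight exceeds 72): on (h) the weight is 80 less the opposing 13 gives net 67, ≤ 72, so (h) does not meet the standard; on (i) the weight is 74, which does exceed 72, so (i) meets the standard.
  Not every element is met, so the shareholder fails to carry Stage III.1.
The analysis ends at Stage III.1; the board prevails on this issue.
Per-issue: Issue I → board; Issue II → board; Issue III → board. The shareholder must prevail on at least one issue; overall, the board prevails.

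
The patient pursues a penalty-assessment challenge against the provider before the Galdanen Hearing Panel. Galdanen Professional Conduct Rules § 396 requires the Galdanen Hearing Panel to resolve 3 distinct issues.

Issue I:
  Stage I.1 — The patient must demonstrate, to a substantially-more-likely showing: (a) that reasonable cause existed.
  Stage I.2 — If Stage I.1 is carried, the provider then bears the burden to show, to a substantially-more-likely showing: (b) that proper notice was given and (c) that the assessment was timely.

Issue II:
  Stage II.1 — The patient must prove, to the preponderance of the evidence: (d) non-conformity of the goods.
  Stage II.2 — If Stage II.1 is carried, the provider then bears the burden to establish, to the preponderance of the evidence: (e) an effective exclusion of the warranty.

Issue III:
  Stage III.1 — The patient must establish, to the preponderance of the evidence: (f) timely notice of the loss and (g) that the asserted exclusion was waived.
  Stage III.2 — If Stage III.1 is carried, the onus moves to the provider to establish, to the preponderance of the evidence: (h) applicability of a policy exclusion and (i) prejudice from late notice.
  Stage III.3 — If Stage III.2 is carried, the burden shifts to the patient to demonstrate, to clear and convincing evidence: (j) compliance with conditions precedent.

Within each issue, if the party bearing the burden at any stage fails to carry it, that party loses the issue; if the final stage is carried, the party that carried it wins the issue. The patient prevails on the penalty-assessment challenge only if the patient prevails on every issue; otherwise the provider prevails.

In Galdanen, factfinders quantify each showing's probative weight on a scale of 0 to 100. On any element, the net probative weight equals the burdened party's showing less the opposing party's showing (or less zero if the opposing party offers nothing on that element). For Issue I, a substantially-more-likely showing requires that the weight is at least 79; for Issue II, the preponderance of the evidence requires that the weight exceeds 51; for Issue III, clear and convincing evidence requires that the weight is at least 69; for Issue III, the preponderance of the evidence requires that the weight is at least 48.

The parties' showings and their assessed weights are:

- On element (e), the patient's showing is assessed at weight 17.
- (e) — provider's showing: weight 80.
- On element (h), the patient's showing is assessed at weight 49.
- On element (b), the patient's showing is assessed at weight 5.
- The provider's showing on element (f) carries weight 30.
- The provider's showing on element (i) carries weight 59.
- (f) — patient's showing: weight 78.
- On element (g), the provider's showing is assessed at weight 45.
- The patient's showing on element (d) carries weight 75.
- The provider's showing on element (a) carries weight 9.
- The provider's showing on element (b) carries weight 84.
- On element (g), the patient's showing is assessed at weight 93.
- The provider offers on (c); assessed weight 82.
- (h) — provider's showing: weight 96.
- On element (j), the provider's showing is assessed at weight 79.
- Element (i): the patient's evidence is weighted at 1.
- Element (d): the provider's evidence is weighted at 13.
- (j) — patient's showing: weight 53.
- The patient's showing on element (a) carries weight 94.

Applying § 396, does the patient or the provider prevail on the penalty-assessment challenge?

provider

— Issue I —
Stage I.1 — burden on patient; standard: a substantially-more-likely showing (weight is at least 79).
    (a): 94 − 9 = 85 ≥ 79 [met]
  The patient carries Stage I.1; the provider now bears the burden.
Stage I.2 — burden on provider; standard: a substantially-more-likely showing (weight is at least 79).
    (b): 84 − 5 = 79 ≥ 79 [met]
    (c): 82 ≥ 79 [met]
  All elements met at the final stage.
With every stage satisfied, the provider prevails on this issue.
— Issue II —
At Stage II.1 the patient must meet the preponderance of the evidence (weight exceeds 51): on (d) the weight is 75 less the opposing 13 gives net 62, which does exceed 51, so (d) meets the standard.
  The patient carries Stage II.1; the provider now bears the burden.
At Stage II.2 the provider must meet the preponderance of the evidence (weight exceeds 51): on (e) the weight is 80 less the opposing 17 gives net 63, which does exceed 51, so (e) meets the standard.
  All elements met at the final stage.
With every stage satisfied, the provider prevails on this issue.
— Issue III —
Stage III.1 — burden on patient; standard: the preponderance of the evidence (weight is at least 48).
    (f): 78 − 30 = 48 ≥ 48 [met]
    (g): 93 − 45 = 48 ≥ 48 [met]
  Stage III.1 is satisfied; the onus moves to the provider.
Stage III.2 — burden on provider; standard: the preponderance of the evidence (weight is at least 48).
    (h): 96 − 49 = 47 < 48 [not met]
    (i): 59 − 1 = 58 ≥ 48 [met]
  Stage III.2 not carried; the provider fails its burden.
The analysis ends at Stage III.2; the patient prevails on this issue.
Per-issue: Issue I → provider; Issue II → provider; Issue III → patient. The patient must prevail on every issue; overall, the provider prevails.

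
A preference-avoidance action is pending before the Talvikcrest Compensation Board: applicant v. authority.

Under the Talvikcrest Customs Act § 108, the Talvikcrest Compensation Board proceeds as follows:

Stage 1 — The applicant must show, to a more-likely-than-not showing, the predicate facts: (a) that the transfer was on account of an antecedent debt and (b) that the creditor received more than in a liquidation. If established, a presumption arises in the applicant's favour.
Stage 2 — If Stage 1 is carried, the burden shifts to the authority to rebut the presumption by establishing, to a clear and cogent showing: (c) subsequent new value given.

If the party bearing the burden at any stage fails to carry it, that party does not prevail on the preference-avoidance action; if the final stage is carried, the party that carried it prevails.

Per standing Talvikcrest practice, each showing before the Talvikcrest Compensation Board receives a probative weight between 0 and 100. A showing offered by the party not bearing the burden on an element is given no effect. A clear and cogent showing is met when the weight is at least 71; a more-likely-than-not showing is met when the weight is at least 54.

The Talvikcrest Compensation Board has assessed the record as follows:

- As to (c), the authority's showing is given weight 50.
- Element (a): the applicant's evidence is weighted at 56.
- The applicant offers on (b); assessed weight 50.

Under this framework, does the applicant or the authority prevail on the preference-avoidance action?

Stage 1 (applicant, a more-likely-than-not showing, weight is at least 54): (a) 56 ≥ 54 — meets; (b) 50 < 54 — fails.
  Not every element is met, so the applicant fails to carry Stage 1.
So the authority prevails.

authority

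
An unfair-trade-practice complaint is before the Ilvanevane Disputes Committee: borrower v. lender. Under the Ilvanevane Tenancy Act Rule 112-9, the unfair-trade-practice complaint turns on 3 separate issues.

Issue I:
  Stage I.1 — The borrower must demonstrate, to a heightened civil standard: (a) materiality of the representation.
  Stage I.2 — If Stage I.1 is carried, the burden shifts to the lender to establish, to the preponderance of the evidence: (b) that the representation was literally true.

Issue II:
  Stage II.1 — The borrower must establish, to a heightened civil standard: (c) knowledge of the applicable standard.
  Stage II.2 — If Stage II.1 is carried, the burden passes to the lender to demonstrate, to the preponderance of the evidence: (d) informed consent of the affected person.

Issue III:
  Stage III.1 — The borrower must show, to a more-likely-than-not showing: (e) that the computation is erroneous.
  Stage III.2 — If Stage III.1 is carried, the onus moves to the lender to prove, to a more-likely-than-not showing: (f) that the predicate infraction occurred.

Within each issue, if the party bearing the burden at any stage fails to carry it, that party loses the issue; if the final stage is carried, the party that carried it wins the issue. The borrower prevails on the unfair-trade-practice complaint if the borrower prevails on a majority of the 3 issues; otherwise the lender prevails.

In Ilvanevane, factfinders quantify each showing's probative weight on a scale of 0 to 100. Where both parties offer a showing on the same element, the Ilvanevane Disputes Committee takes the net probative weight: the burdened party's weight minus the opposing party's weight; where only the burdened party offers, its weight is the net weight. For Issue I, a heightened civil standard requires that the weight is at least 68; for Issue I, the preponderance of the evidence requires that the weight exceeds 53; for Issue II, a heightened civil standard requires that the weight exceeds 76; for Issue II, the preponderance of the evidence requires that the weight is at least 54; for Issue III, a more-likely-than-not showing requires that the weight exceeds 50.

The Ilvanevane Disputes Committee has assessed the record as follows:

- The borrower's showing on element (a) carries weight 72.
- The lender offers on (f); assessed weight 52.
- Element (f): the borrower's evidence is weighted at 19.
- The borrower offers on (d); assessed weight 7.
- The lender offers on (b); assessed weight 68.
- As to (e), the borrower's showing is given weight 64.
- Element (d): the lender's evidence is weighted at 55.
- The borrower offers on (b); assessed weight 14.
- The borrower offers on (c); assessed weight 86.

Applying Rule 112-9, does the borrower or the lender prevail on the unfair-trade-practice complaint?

— Issue I —
Stage I.1 — burden on borrower; standard: a heightened civil standard (weight is at least 68).
    (a): 72 ≥ 68 [met]
  The borrower carries Stage I.1; the lender now bears the burden.
Stage I.2 — burden on lender; standard: the preponderance of the evidence (weight exceeds 53).
    (b): 68 − 14 = 54 > 53 [met]
  The lender carries the last stage.
All stages carried — the lender prevails on this issue.
— Issue II —
At Stage II.1 the borrower must meet a heightened civil standard (weight exceeds 76): on (c) the weight is 86, > 76, so (c) meets the standard.
  All elements met. The burden passes to the lender.
At Stage II.2 the lender must meet the preponderance of the evidence (weight is at least 54): on (d) the weight is 55 less the opposing 7 gives net 48, which does not reach 54, so (d) does not meet the standard.
  Stage II.2 not carried; the lender fails its burden.
The analysis ends at Stage II.2; the borrower prevails on this issue.
— Issue III —
At Stage III.1 the borrower must meet a more-likely-than-not showing (weight exceeds 50): on (e) the weight is 64, which does exceed 50, so (e) meets the standard.
  All elements met. The burden passes to the lender.
At Stage III.2 the lender must meet a more-likely-than-not showing (weight exceeds 50): on (f) the weight is 52 less the opposing 19 gives net 33, ≤ 50, so (f) does not meet the standard.
  Not every element is met, so the lender fails to carry Stage III.2.
The borrower prevails on this issue.
Per-issue: Issue I → lender; Issue II → borrower; Issue III → borrower. The borrower must prevail on a majority of issues; overall, the borrower prevails.

borrower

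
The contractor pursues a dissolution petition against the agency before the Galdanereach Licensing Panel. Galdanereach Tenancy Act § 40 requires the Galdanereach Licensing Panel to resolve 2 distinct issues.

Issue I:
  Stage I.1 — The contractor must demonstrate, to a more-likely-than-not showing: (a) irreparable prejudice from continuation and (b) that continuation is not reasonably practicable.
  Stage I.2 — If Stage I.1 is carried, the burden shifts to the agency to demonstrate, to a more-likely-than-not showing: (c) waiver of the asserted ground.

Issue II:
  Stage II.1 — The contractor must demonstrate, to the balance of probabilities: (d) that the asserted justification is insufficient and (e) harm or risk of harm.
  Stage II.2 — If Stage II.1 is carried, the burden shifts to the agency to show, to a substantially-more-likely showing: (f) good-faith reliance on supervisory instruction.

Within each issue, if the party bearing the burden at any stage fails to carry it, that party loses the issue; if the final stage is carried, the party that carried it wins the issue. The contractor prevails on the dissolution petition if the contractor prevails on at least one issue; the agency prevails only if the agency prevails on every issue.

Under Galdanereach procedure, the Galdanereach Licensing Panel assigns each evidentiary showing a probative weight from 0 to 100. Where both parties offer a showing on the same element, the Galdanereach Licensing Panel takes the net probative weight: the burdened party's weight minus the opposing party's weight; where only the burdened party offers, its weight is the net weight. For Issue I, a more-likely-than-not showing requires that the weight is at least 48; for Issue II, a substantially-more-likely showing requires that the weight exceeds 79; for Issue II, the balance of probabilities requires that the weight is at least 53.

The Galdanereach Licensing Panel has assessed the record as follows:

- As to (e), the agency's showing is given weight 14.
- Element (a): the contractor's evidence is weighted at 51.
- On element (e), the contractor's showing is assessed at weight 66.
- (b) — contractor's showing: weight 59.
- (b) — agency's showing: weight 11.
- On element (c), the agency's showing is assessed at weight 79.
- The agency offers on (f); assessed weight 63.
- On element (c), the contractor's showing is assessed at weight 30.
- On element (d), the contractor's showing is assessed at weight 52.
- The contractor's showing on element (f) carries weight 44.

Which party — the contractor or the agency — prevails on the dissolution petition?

— Issue I —
Stage I.1 — burden on contractor; standard: a more-likely-than-not showing (weight is at least 48).
    (a): 51 ≥ 48 [met]
    (b): 59 − 11 = 48 ≥ 48 [met]
  The contractor carries Stage I.1; the agency now bears the burden.
Stage I.2 — burden on agency; standard: a more-likely-than-not showing (weight is at least 48).
    (c): 79 − 30 = 49 ≥ 48 [met]
  Stage I.2 carried; the final stage is satisfied.
With every stage satisfied, the agency prevails on this issue.
— Issue II —
At Stage II.1 the contractor must meet the balance of probabilities (weight is at least 53): on (d) the weight is 52, < 53, so (d) does not meet the standard; on (e) the weight is 66 less the opposing 14 gives net 52, < 53, so (e) does not meet the standard.
  Not every element is met, so the contractor fails to carry Stage II.1.
The analysis ends at Stage II.1; the agency prevails on this issue.
Per-issue: Issue I → agency; Issue II → agency. The contractor must prevail on at least one issue; overall, the agency prevails.

agency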